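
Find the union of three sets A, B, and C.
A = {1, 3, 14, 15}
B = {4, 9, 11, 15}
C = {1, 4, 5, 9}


Set A = {1, 3, 14, 15}
Set B = {4, 9, 11, 15}
Set C = {1, 4, 5, 9}
First, A ∪ B = {1, 3, 4, 9, 11, 14, 15}
Then, (A ∪ B) ∪ C = {1, 3, 4, 5, 9, 11, 14, 15}

{1, 3, 4, 5, 9, 11, 14, 15}


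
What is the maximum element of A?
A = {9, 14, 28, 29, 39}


Set A = {9, 14, 28, 29, 39}
Elements in ascending order: 9, 14, 28, 29, 39
The largest element is 39.

39


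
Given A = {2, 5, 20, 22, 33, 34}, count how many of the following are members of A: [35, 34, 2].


Set A = {2, 5, 20, 22, 33, 34}
Candidates: [35, 34, 2]
Check each candidate:
35 ∉ A, 34 ∈ A, 2 ∈ A
Count of candidates in A: 2

2


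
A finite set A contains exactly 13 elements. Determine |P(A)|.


The set has 13 elements.
The power set contains all possible subsets.
|P(A)| = 2^|A| = 2^13 = 8192

8192


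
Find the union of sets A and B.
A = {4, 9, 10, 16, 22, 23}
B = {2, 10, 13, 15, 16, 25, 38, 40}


Set A = {4, 9, 10, 16, 22, 23}
Set B = {2, 10, 13, 15, 16, 25, 38, 40}
A ∪ B includes all elements in either set.
Elements from A: {4, 9, 10, 16, 22, 23}
Elements from B not already included: {2, 13, 15, 25, 38, 40}
A ∪ B = {2, 4, 9, 10, 13, 15, 16, 22, 23, 25, 38, 40}

{2, 4, 9, 10, 13, 15, 16, 22, 23, 25, 38, 40}


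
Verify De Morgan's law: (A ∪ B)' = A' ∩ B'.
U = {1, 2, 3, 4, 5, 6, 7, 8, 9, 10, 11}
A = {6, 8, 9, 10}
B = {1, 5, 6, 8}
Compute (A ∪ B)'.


U = {1, 2, 3, 4, 5, 6, 7, 8, 9, 10, 11}
A = {6, 8, 9, 10}, B = {1, 5, 6, 8}
A ∪ B = {1, 5, 6, 8, 9, 10}
(A ∪ B)' = U \ (A ∪ B) = {2, 3, 4, 7, 11}
Verification via A' ∩ B': A' = {1, 2, 3, 4, 5, 7, 11}, B' = {2, 3, 4, 7, 9, 10, 11}
A' ∩ B' = {2, 3, 4, 7, 11} ✓

{2, 3, 4, 7, 11}


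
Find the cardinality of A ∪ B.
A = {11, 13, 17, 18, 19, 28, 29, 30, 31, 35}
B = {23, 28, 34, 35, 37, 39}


Set A = {11, 13, 17, 18, 19, 28, 29, 30, 31, 35}, |A| = 10
Set B = {23, 28, 34, 35, 37, 39}, |B| = 6
A ∩ B = {28, 35}, |A ∩ B| = 2
|A ∪ B| = |A| + |B| - |A ∩ B| = 10 + 6 - 2 = 14

14


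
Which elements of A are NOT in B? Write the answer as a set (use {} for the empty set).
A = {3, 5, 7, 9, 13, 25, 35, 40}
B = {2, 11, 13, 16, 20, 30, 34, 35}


Set A = {3, 5, 7, 9, 13, 25, 35, 40}
Set B = {2, 11, 13, 16, 20, 30, 34, 35}
Check each element of A against B:
3 ∉ B (include), 5 ∉ B (include), 7 ∉ B (include), 9 ∉ B (include), 13 ∈ B, 25 ∉ B (include), 35 ∈ B, 40 ∉ B (include)
Elements of A not in B: {3, 5, 7, 9, 25, 40}

{3, 5, 7, 9, 25, 40}


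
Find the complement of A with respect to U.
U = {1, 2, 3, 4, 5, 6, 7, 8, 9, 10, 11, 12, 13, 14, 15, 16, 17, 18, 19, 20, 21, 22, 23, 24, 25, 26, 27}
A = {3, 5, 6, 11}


Universal set U = {1, 2, 3, 4, 5, 6, 7, 8, 9, 10, 11, 12, 13, 14, 15, 16, 17, 18, 19, 20, 21, 22, 23, 24, 25, 26, 27}
Set A = {3, 5, 6, 11}
A' = U \ A = elements in U but not in A
Checking each element of U:
1 (not in A, include), 2 (not in A, include), 3 (in A, exclude), 4 (not in A, include), 5 (in A, exclude), 6 (in A, exclude), 7 (not in A, include), 8 (not in A, include), 9 (not in A, include), 10 (not in A, include), 11 (in A, exclude), 12 (not in A, include), 13 (not in A, include), 14 (not in A, include), 15 (not in A, include), 16 (not in A, include), 17 (not in A, include), 18 (not in A, include), 19 (not in A, include), 20 (not in A, include), 21 (not in A, include), 22 (not in A, include), 23 (not in A, include), 24 (not in A, include), 25 (not in A, include), 26 (not in A, include), 27 (not in A, include)
A' = {1, 2, 4, 7, 8, 9, 10, 12, 13, 14, 15, 16, 17, 18, 19, 20, 21, 22, 23, 24, 25, 26, 27}

{1, 2, 4, 7, 8, 9, 10, 12, 13, 14, 15, 16, 17, 18, 19, 20, 21, 22, 23, 24, 25, 26, 27}


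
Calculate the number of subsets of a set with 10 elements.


The set has 10 elements.
The power set contains all possible subsets.
|P(A)| = 2^|A| = 2^10 = 1024

1024


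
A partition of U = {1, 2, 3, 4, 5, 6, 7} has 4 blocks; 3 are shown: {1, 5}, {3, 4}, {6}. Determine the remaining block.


U = {1, 2, 3, 4, 5, 6, 7}
Shown blocks: {1, 5}, {3, 4}, {6}
A partition's blocks are pairwise disjoint and cover U, so the missing block = U \ (union of shown blocks).
Union of shown blocks: {1, 3, 4, 5, 6}
Missing block = U \ (union) = {2, 7}

{2, 7}


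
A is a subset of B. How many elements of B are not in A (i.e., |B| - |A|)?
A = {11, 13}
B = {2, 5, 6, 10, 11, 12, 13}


Set A = {11, 13}, |A| = 2
Set B = {2, 5, 6, 10, 11, 12, 13}, |B| = 7
Since A ⊆ B: B \ A = {2, 5, 6, 10, 12}
|B| - |A| = 7 - 2 = 5

5


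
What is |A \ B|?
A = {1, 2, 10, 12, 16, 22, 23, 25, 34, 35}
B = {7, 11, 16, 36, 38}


Set A = {1, 2, 10, 12, 16, 22, 23, 25, 34, 35}
Set B = {7, 11, 16, 36, 38}
A \ B = {1, 2, 10, 12, 22, 23, 25, 34, 35}
|A \ B| = 9

9


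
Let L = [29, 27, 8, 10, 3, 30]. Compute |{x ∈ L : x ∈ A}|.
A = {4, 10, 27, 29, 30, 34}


Set A = {4, 10, 27, 29, 30, 34}
Candidates: [29, 27, 8, 10, 3, 30]
Check each candidate:
29 ∈ A, 27 ∈ A, 8 ∉ A, 10 ∈ A, 3 ∉ A, 30 ∈ A
Count of candidates in A: 4

4


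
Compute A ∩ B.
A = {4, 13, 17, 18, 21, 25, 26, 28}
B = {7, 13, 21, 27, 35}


Set A = {4, 13, 17, 18, 21, 25, 26, 28}
Set B = {7, 13, 21, 27, 35}
A ∩ B includes only elements in both sets.
Check each element of A against B:
4 ✗, 13 ✓, 17 ✗, 18 ✗, 21 ✓, 25 ✗, 26 ✗, 28 ✗
A ∩ B = {13, 21}

{13, 21}


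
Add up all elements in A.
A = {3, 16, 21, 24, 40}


Set A = {3, 16, 21, 24, 40}
Sum = 3 + 16 + 21 + 24 + 40 = 104

104


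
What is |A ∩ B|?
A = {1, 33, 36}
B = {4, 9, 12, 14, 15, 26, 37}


Set A = {1, 33, 36}
Set B = {4, 9, 12, 14, 15, 26, 37}
A ∩ B = {}
|A ∩ B| = 0

0


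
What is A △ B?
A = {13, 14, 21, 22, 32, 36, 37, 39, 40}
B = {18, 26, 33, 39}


Set A = {13, 14, 21, 22, 32, 36, 37, 39, 40}
Set B = {18, 26, 33, 39}
A △ B = (A \ B) ∪ (B \ A)
Elements in A but not B: {13, 14, 21, 22, 32, 36, 37, 40}
Elements in B but not A: {18, 26, 33}
A △ B = {13, 14, 18, 21, 22, 26, 32, 33, 36, 37, 40}

{13, 14, 18, 21, 22, 26, 32, 33, 36, 37, 40}


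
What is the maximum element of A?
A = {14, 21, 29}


Set A = {14, 21, 29}
Elements in ascending order: 14, 21, 29
The largest element is 29.

29


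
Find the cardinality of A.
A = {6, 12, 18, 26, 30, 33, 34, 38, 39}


Set A = {6, 12, 18, 26, 30, 33, 34, 38, 39}
Listing elements: 6, 12, 18, 26, 30, 33, 34, 38, 39
Counting: 9 elements
|A| = 9

9


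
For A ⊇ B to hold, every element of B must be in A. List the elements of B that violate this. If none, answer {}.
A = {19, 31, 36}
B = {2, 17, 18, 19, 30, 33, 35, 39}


Set A = {19, 31, 36}
Set B = {2, 17, 18, 19, 30, 33, 35, 39}
Check each element of B against A:
2 ∉ A (include), 17 ∉ A (include), 18 ∉ A (include), 19 ∈ A, 30 ∉ A (include), 33 ∉ A (include), 35 ∉ A (include), 39 ∉ A (include)
Elements of B not in A: {2, 17, 18, 30, 33, 35, 39}

{2, 17, 18, 30, 33, 35, 39}


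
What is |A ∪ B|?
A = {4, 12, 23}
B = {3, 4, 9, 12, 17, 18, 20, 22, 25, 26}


Set A = {4, 12, 23}, |A| = 3
Set B = {3, 4, 9, 12, 17, 18, 20, 22, 25, 26}, |B| = 10
A ∩ B = {4, 12}, |A ∩ B| = 2
|A ∪ B| = |A| + |B| - |A ∩ B| = 3 + 10 - 2 = 11

11


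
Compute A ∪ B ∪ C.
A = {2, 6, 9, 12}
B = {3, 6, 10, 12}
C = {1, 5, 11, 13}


Set A = {2, 6, 9, 12}
Set B = {3, 6, 10, 12}
Set C = {1, 5, 11, 13}
First, A ∪ B = {2, 3, 6, 9, 10, 12}
Then, (A ∪ B) ∪ C = {1, 2, 3, 5, 6, 9, 10, 11, 12, 13}

{1, 2, 3, 5, 6, 9, 10, 11, 12, 13}


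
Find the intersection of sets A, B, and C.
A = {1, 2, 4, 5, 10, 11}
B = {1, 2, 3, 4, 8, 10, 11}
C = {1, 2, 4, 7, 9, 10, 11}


Set A = {1, 2, 4, 5, 10, 11}
Set B = {1, 2, 3, 4, 8, 10, 11}
Set C = {1, 2, 4, 7, 9, 10, 11}
First, A ∩ B = {1, 2, 4, 10, 11}
Then, (A ∩ B) ∩ C = {1, 2, 4, 10, 11}

{1, 2, 4, 10, 11}


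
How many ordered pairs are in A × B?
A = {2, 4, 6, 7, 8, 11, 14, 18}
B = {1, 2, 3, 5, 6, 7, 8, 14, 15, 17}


Set A = {2, 4, 6, 7, 8, 11, 14, 18} has 8 elements.
Set B = {1, 2, 3, 5, 6, 7, 8, 14, 15, 17} has 10 elements.
|A × B| = |A| × |B| = 8 × 10 = 80

80


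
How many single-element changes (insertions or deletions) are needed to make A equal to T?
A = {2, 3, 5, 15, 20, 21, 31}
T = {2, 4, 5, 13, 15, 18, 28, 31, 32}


Set A = {2, 3, 5, 15, 20, 21, 31}
Set T = {2, 4, 5, 13, 15, 18, 28, 31, 32}
Elements to remove from A (in A, not in T): {3, 20, 21} → 3 removals
Elements to add to A (in T, not in A): {4, 13, 18, 28, 32} → 5 additions
Total edits = 3 + 5 = 8

8


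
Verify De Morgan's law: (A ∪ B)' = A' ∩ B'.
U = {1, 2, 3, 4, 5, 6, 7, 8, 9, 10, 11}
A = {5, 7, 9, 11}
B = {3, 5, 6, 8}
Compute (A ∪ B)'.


U = {1, 2, 3, 4, 5, 6, 7, 8, 9, 10, 11}
A = {5, 7, 9, 11}, B = {3, 5, 6, 8}
A ∪ B = {3, 5, 6, 7, 8, 9, 11}
(A ∪ B)' = U \ (A ∪ B) = {1, 2, 4, 10}
Verification via A' ∩ B': A' = {1, 2, 3, 4, 6, 8, 10}, B' = {1, 2, 4, 7, 9, 10, 11}
A' ∩ B' = {1, 2, 4, 10} ✓

{1, 2, 4, 10}


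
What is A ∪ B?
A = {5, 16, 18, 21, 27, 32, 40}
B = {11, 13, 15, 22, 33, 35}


Set A = {5, 16, 18, 21, 27, 32, 40}
Set B = {11, 13, 15, 22, 33, 35}
A ∪ B includes all elements in either set.
Elements from A: {5, 16, 18, 21, 27, 32, 40}
Elements from B not already included: {11, 13, 15, 22, 33, 35}
A ∪ B = {5, 11, 13, 15, 16, 18, 21, 22, 27, 32, 33, 35, 40}

{5, 11, 13, 15, 16, 18, 21, 22, 27, 32, 33, 35, 40}


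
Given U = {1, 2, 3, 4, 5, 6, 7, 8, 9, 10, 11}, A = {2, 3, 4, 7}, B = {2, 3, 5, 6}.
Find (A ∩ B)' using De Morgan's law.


U = {1, 2, 3, 4, 5, 6, 7, 8, 9, 10, 11}
A = {2, 3, 4, 7}, B = {2, 3, 5, 6}
A ∩ B = {2, 3}
(A ∩ B)' = U \ (A ∩ B) = {1, 4, 5, 6, 7, 8, 9, 10, 11}
Verification via A' ∪ B': A' = {1, 5, 6, 8, 9, 10, 11}, B' = {1, 4, 7, 8, 9, 10, 11}
A' ∪ B' = {1, 4, 5, 6, 7, 8, 9, 10, 11} ✓

{1, 4, 5, 6, 7, 8, 9, 10, 11}


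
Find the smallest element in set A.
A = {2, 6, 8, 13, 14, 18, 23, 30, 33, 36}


Set A = {2, 6, 8, 13, 14, 18, 23, 30, 33, 36}
Elements in ascending order: 2, 6, 8, 13, 14, 18, 23, 30, 33, 36
The smallest element is 2.

2


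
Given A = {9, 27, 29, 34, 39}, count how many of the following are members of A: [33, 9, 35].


Set A = {9, 27, 29, 34, 39}
Candidates: [33, 9, 35]
Check each candidate:
33 ∉ A, 9 ∈ A, 35 ∉ A
Count of candidates in A: 1

1


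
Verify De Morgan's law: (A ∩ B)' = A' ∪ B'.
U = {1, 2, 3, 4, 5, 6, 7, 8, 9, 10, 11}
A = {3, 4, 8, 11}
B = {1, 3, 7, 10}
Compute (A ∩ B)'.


U = {1, 2, 3, 4, 5, 6, 7, 8, 9, 10, 11}
A = {3, 4, 8, 11}, B = {1, 3, 7, 10}
A ∩ B = {3}
(A ∩ B)' = U \ (A ∩ B) = {1, 2, 4, 5, 6, 7, 8, 9, 10, 11}
Verification via A' ∪ B': A' = {1, 2, 5, 6, 7, 9, 10}, B' = {2, 4, 5, 6, 8, 9, 11}
A' ∪ B' = {1, 2, 4, 5, 6, 7, 8, 9, 10, 11} ✓

{1, 2, 4, 5, 6, 7, 8, 9, 10, 11}


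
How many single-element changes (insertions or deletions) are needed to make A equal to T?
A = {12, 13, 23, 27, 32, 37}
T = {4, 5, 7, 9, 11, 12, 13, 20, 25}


Set A = {12, 13, 23, 27, 32, 37}
Set T = {4, 5, 7, 9, 11, 12, 13, 20, 25}
Elements to remove from A (in A, not in T): {23, 27, 32, 37} → 4 removals
Elements to add to A (in T, not in A): {4, 5, 7, 9, 11, 20, 25} → 7 additions
Total edits = 4 + 7 = 11

11


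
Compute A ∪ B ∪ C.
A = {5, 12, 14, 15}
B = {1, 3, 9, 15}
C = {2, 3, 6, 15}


Set A = {5, 12, 14, 15}
Set B = {1, 3, 9, 15}
Set C = {2, 3, 6, 15}
First, A ∪ B = {1, 3, 5, 9, 12, 14, 15}
Then, (A ∪ B) ∪ C = {1, 2, 3, 5, 6, 9, 12, 14, 15}

{1, 2, 3, 5, 6, 9, 12, 14, 15}


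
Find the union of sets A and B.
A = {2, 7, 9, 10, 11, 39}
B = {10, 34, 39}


Set A = {2, 7, 9, 10, 11, 39}
Set B = {10, 34, 39}
A ∪ B includes all elements in either set.
Elements from A: {2, 7, 9, 10, 11, 39}
Elements from B not already included: {34}
A ∪ B = {2, 7, 9, 10, 11, 34, 39}

{2, 7, 9, 10, 11, 34, 39}


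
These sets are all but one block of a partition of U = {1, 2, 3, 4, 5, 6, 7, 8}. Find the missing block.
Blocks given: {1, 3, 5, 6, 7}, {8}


U = {1, 2, 3, 4, 5, 6, 7, 8}
Shown blocks: {1, 3, 5, 6, 7}, {8}
A partition's blocks are pairwise disjoint and cover U, so the missing block = U \ (union of shown blocks).
Union of shown blocks: {1, 3, 5, 6, 7, 8}
Missing block = U \ (union) = {2, 4}

{2, 4}


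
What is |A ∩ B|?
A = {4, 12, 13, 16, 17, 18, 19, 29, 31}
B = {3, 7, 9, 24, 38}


Set A = {4, 12, 13, 16, 17, 18, 19, 29, 31}
Set B = {3, 7, 9, 24, 38}
A ∩ B = {}
|A ∩ B| = 0

0


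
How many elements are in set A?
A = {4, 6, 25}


Set A = {4, 6, 25}
Listing elements: 4, 6, 25
Counting: 3 elements
|A| = 3

3


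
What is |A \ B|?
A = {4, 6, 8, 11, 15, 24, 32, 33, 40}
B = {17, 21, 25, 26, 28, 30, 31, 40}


Set A = {4, 6, 8, 11, 15, 24, 32, 33, 40}
Set B = {17, 21, 25, 26, 28, 30, 31, 40}
A \ B = {4, 6, 8, 11, 15, 24, 32, 33}
|A \ B| = 8

8


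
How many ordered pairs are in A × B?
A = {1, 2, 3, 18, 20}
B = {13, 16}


Set A = {1, 2, 3, 18, 20} has 5 elements.
Set B = {13, 16} has 2 elements.
|A × B| = |A| × |B| = 5 × 2 = 10

10


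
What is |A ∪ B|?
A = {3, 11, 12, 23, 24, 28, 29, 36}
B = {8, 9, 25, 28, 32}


Set A = {3, 11, 12, 23, 24, 28, 29, 36}, |A| = 8
Set B = {8, 9, 25, 28, 32}, |B| = 5
A ∩ B = {28}, |A ∩ B| = 1
|A ∪ B| = |A| + |B| - |A ∩ B| = 8 + 5 - 1 = 12

12


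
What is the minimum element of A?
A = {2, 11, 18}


Set A = {2, 11, 18}
Elements in ascending order: 2, 11, 18
The smallest element is 2.

2


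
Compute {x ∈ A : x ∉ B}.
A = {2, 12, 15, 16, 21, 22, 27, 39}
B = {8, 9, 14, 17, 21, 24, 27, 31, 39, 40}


Set A = {2, 12, 15, 16, 21, 22, 27, 39}
Set B = {8, 9, 14, 17, 21, 24, 27, 31, 39, 40}
Check each element of A against B:
2 ∉ B (include), 12 ∉ B (include), 15 ∉ B (include), 16 ∉ B (include), 21 ∈ B, 22 ∉ B (include), 27 ∈ B, 39 ∈ B
Elements of A not in B: {2, 12, 15, 16, 22}

{2, 12, 15, 16, 22}


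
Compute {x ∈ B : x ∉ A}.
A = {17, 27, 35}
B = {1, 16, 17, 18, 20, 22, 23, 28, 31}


Set A = {17, 27, 35}
Set B = {1, 16, 17, 18, 20, 22, 23, 28, 31}
Check each element of B against A:
1 ∉ A (include), 16 ∉ A (include), 17 ∈ A, 18 ∉ A (include), 20 ∉ A (include), 22 ∉ A (include), 23 ∉ A (include), 28 ∉ A (include), 31 ∉ A (include)
Elements of B not in A: {1, 16, 18, 20, 22, 23, 28, 31}

{1, 16, 18, 20, 22, 23, 28, 31}


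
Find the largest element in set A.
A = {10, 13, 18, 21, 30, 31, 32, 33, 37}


Set A = {10, 13, 18, 21, 30, 31, 32, 33, 37}
Elements in ascending order: 10, 13, 18, 21, 30, 31, 32, 33, 37
The largest element is 37.

37


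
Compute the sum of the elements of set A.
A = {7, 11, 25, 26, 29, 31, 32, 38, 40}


Set A = {7, 11, 25, 26, 29, 31, 32, 38, 40}
Sum = 7 + 11 + 25 + 26 + 29 + 31 + 32 + 38 + 40 = 239

239


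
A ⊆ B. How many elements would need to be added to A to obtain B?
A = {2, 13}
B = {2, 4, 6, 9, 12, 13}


Set A = {2, 13}, |A| = 2
Set B = {2, 4, 6, 9, 12, 13}, |B| = 6
Since A ⊆ B: B \ A = {4, 6, 9, 12}
|B| - |A| = 6 - 2 = 4

4


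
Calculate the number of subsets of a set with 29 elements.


The set has 29 elements.
The power set contains all possible subsets.
|P(A)| = 2^|A| = 2^29 = 536870912

536870912


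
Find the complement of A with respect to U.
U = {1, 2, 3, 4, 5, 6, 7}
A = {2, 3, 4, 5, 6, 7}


Universal set U = {1, 2, 3, 4, 5, 6, 7}
Set A = {2, 3, 4, 5, 6, 7}
A' = U \ A = elements in U but not in A
Checking each element of U:
1 (not in A, include), 2 (in A, exclude), 3 (in A, exclude), 4 (in A, exclude), 5 (in A, exclude), 6 (in A, exclude), 7 (in A, exclude)
A' = {1}

{1}


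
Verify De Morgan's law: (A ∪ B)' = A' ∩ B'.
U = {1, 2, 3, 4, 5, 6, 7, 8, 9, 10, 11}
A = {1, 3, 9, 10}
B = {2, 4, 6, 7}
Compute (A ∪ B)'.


U = {1, 2, 3, 4, 5, 6, 7, 8, 9, 10, 11}
A = {1, 3, 9, 10}, B = {2, 4, 6, 7}
A ∪ B = {1, 2, 3, 4, 6, 7, 9, 10}
(A ∪ B)' = U \ (A ∪ B) = {5, 8, 11}
Verification via A' ∩ B': A' = {2, 4, 5, 6, 7, 8, 11}, B' = {1, 3, 5, 8, 9, 10, 11}
A' ∩ B' = {5, 8, 11} ✓

{5, 8, 11}


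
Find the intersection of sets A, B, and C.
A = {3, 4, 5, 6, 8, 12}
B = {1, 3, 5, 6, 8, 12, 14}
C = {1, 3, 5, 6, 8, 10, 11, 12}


Set A = {3, 4, 5, 6, 8, 12}
Set B = {1, 3, 5, 6, 8, 12, 14}
Set C = {1, 3, 5, 6, 8, 10, 11, 12}
First, A ∩ B = {3, 5, 6, 8, 12}
Then, (A ∩ B) ∩ C = {3, 5, 6, 8, 12}

{3, 5, 6, 8, 12}


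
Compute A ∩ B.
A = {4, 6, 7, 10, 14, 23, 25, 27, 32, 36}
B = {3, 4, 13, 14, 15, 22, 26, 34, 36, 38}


Set A = {4, 6, 7, 10, 14, 23, 25, 27, 32, 36}
Set B = {3, 4, 13, 14, 15, 22, 26, 34, 36, 38}
A ∩ B includes only elements in both sets.
Check each element of A against B:
4 ✓, 6 ✗, 7 ✗, 10 ✗, 14 ✓, 23 ✗, 25 ✗, 27 ✗, 32 ✗, 36 ✓
A ∩ B = {4, 14, 36}

{4, 14, 36}


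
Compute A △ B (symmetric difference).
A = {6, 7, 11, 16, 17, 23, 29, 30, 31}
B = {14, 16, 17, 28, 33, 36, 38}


Set A = {6, 7, 11, 16, 17, 23, 29, 30, 31}
Set B = {14, 16, 17, 28, 33, 36, 38}
A △ B = (A \ B) ∪ (B \ A)
Elements in A but not B: {6, 7, 11, 23, 29, 30, 31}
Elements in B but not A: {14, 28, 33, 36, 38}
A △ B = {6, 7, 11, 14, 23, 28, 29, 30, 31, 33, 36, 38}

{6, 7, 11, 14, 23, 28, 29, 30, 31, 33, 36, 38}


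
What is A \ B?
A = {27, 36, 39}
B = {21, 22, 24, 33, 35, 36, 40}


Set A = {27, 36, 39}
Set B = {21, 22, 24, 33, 35, 36, 40}
A \ B includes elements in A that are not in B.
Check each element of A:
27 (not in B, keep), 36 (in B, remove), 39 (not in B, keep)
A \ B = {27, 39}

{27, 39}


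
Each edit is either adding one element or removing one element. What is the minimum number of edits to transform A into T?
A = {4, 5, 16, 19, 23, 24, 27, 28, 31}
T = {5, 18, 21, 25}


Set A = {4, 5, 16, 19, 23, 24, 27, 28, 31}
Set T = {5, 18, 21, 25}
Elements to remove from A (in A, not in T): {4, 16, 19, 23, 24, 27, 28, 31} → 8 removals
Elements to add to A (in T, not in A): {18, 21, 25} → 3 additions
Total edits = 8 + 3 = 11

11


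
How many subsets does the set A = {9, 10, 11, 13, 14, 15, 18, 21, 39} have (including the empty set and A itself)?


Set A = {9, 10, 11, 13, 14, 15, 18, 21, 39}
|A| = 9
The power set P(A) contains all subsets of A.
|P(A)| = 2^|A| = 2^9 = 512

512


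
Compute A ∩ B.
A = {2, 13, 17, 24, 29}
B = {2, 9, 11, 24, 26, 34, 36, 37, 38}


Set A = {2, 13, 17, 24, 29}
Set B = {2, 9, 11, 24, 26, 34, 36, 37, 38}
A ∩ B includes only elements in both sets.
Check each element of A against B:
2 ✓, 13 ✗, 17 ✗, 24 ✓, 29 ✗
A ∩ B = {2, 24}

{2, 24}


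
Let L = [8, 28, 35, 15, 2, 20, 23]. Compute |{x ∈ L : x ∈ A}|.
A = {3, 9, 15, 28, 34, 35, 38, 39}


Set A = {3, 9, 15, 28, 34, 35, 38, 39}
Candidates: [8, 28, 35, 15, 2, 20, 23]
Check each candidate:
8 ∉ A, 28 ∈ A, 35 ∈ A, 15 ∈ A, 2 ∉ A, 20 ∉ A, 23 ∉ A
Count of candidates in A: 3

3


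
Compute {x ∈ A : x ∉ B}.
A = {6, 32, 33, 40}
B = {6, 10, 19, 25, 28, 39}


Set A = {6, 32, 33, 40}
Set B = {6, 10, 19, 25, 28, 39}
Check each element of A against B:
6 ∈ B, 32 ∉ B (include), 33 ∉ B (include), 40 ∉ B (include)
Elements of A not in B: {32, 33, 40}

{32, 33, 40}


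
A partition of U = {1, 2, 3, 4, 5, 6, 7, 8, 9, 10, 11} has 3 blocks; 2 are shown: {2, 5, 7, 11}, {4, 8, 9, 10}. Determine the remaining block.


U = {1, 2, 3, 4, 5, 6, 7, 8, 9, 10, 11}
Shown blocks: {2, 5, 7, 11}, {4, 8, 9, 10}
A partition's blocks are pairwise disjoint and cover U, so the missing block = U \ (union of shown blocks).
Union of shown blocks: {2, 4, 5, 7, 8, 9, 10, 11}
Missing block = U \ (union) = {1, 3, 6}

{1, 3, 6}


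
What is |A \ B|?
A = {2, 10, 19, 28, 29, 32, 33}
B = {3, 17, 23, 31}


Set A = {2, 10, 19, 28, 29, 32, 33}
Set B = {3, 17, 23, 31}
A \ B = {2, 10, 19, 28, 29, 32, 33}
|A \ B| = 7

7


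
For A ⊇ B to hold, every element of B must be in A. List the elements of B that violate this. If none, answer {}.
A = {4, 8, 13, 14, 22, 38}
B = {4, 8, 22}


Set A = {4, 8, 13, 14, 22, 38}
Set B = {4, 8, 22}
Check each element of B against A:
4 ∈ A, 8 ∈ A, 22 ∈ A
Elements of B not in A: {}

{}


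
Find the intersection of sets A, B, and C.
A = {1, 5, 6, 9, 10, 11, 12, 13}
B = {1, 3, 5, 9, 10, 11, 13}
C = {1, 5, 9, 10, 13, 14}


Set A = {1, 5, 6, 9, 10, 11, 12, 13}
Set B = {1, 3, 5, 9, 10, 11, 13}
Set C = {1, 5, 9, 10, 13, 14}
First, A ∩ B = {1, 5, 9, 10, 11, 13}
Then, (A ∩ B) ∩ C = {1, 5, 9, 10, 13}

{1, 5, 9, 10, 13}


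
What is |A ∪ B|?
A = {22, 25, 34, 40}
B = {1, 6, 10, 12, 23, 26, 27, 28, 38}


Set A = {22, 25, 34, 40}, |A| = 4
Set B = {1, 6, 10, 12, 23, 26, 27, 28, 38}, |B| = 9
A ∩ B = {}, |A ∩ B| = 0
|A ∪ B| = |A| + |B| - |A ∩ B| = 4 + 9 - 0 = 13

13


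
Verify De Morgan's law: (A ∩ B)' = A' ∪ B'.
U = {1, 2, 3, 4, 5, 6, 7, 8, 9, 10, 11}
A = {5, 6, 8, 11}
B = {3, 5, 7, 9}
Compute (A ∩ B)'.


U = {1, 2, 3, 4, 5, 6, 7, 8, 9, 10, 11}
A = {5, 6, 8, 11}, B = {3, 5, 7, 9}
A ∩ B = {5}
(A ∩ B)' = U \ (A ∩ B) = {1, 2, 3, 4, 6, 7, 8, 9, 10, 11}
Verification via A' ∪ B': A' = {1, 2, 3, 4, 7, 9, 10}, B' = {1, 2, 4, 6, 8, 10, 11}
A' ∪ B' = {1, 2, 3, 4, 6, 7, 8, 9, 10, 11} ✓

{1, 2, 3, 4, 6, 7, 8, 9, 10, 11}


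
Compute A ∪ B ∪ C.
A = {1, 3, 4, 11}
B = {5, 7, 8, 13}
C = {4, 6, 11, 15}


Set A = {1, 3, 4, 11}
Set B = {5, 7, 8, 13}
Set C = {4, 6, 11, 15}
First, A ∪ B = {1, 3, 4, 5, 7, 8, 11, 13}
Then, (A ∪ B) ∪ C = {1, 3, 4, 5, 6, 7, 8, 11, 13, 15}

{1, 3, 4, 5, 6, 7, 8, 11, 13, 15}


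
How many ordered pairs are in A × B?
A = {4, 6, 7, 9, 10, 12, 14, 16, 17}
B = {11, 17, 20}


Set A = {4, 6, 7, 9, 10, 12, 14, 16, 17} has 9 elements.
Set B = {11, 17, 20} has 3 elements.
|A × B| = |A| × |B| = 9 × 3 = 27

27


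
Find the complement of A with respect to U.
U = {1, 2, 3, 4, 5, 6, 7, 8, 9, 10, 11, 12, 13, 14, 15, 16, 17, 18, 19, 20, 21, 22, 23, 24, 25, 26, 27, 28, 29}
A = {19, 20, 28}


Universal set U = {1, 2, 3, 4, 5, 6, 7, 8, 9, 10, 11, 12, 13, 14, 15, 16, 17, 18, 19, 20, 21, 22, 23, 24, 25, 26, 27, 28, 29}
Set A = {19, 20, 28}
A' = U \ A = elements in U but not in A
Checking each element of U:
1 (not in A, include), 2 (not in A, include), 3 (not in A, include), 4 (not in A, include), 5 (not in A, include), 6 (not in A, include), 7 (not in A, include), 8 (not in A, include), 9 (not in A, include), 10 (not in A, include), 11 (not in A, include), 12 (not in A, include), 13 (not in A, include), 14 (not in A, include), 15 (not in A, include), 16 (not in A, include), 17 (not in A, include), 18 (not in A, include), 19 (in A, exclude), 20 (in A, exclude), 21 (not in A, include), 22 (not in A, include), 23 (not in A, include), 24 (not in A, include), 25 (not in A, include), 26 (not in A, include), 27 (not in A, include), 28 (in A, exclude), 29 (not in A, include)
A' = {1, 2, 3, 4, 5, 6, 7, 8, 9, 10, 11, 12, 13, 14, 15, 16, 17, 18, 21, 22, 23, 24, 25, 26, 27, 29}

{1, 2, 3, 4, 5, 6, 7, 8, 9, 10, 11, 12, 13, 14, 15, 16, 17, 18, 21, 22, 23, 24, 25, 26, 27, 29}


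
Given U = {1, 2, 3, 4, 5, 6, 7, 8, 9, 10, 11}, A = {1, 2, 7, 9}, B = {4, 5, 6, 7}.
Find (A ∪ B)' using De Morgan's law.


U = {1, 2, 3, 4, 5, 6, 7, 8, 9, 10, 11}
A = {1, 2, 7, 9}, B = {4, 5, 6, 7}
A ∪ B = {1, 2, 4, 5, 6, 7, 9}
(A ∪ B)' = U \ (A ∪ B) = {3, 8, 10, 11}
Verification via A' ∩ B': A' = {3, 4, 5, 6, 8, 10, 11}, B' = {1, 2, 3, 8, 9, 10, 11}
A' ∩ B' = {3, 8, 10, 11} ✓

{3, 8, 10, 11}


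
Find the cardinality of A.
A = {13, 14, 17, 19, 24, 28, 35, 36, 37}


Set A = {13, 14, 17, 19, 24, 28, 35, 36, 37}
Listing elements: 13, 14, 17, 19, 24, 28, 35, 36, 37
Counting: 9 elements
|A| = 9

9


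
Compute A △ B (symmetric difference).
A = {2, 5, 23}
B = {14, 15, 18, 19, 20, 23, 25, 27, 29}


Set A = {2, 5, 23}
Set B = {14, 15, 18, 19, 20, 23, 25, 27, 29}
A △ B = (A \ B) ∪ (B \ A)
Elements in A but not B: {2, 5}
Elements in B but not A: {14, 15, 18, 19, 20, 25, 27, 29}
A △ B = {2, 5, 14, 15, 18, 19, 20, 25, 27, 29}

{2, 5, 14, 15, 18, 19, 20, 25, 27, 29}


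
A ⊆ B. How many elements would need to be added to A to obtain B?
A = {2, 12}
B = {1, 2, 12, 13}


Set A = {2, 12}, |A| = 2
Set B = {1, 2, 12, 13}, |B| = 4
Since A ⊆ B: B \ A = {1, 13}
|B| - |A| = 4 - 2 = 2

2


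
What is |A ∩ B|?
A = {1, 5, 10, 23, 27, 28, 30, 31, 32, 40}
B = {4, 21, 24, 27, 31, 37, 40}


Set A = {1, 5, 10, 23, 27, 28, 30, 31, 32, 40}
Set B = {4, 21, 24, 27, 31, 37, 40}
A ∩ B = {27, 31, 40}
|A ∩ B| = 3

3


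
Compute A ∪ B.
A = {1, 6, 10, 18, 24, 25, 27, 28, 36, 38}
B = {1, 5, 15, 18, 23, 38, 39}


Set A = {1, 6, 10, 18, 24, 25, 27, 28, 36, 38}
Set B = {1, 5, 15, 18, 23, 38, 39}
A ∪ B includes all elements in either set.
Elements from A: {1, 6, 10, 18, 24, 25, 27, 28, 36, 38}
Elements from B not already included: {5, 15, 23, 39}
A ∪ B = {1, 5, 6, 10, 15, 18, 23, 24, 25, 27, 28, 36, 38, 39}

{1, 5, 6, 10, 15, 18, 23, 24, 25, 27, 28, 36, 38, 39}


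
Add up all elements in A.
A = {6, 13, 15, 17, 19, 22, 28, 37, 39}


Set A = {6, 13, 15, 17, 19, 22, 28, 37, 39}
Sum = 6 + 13 + 15 + 17 + 19 + 22 + 28 + 37 + 39 = 196

196


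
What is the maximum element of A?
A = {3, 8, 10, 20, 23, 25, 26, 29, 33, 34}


Set A = {3, 8, 10, 20, 23, 25, 26, 29, 33, 34}
Elements in ascending order: 3, 8, 10, 20, 23, 25, 26, 29, 33, 34
The largest element is 34.

34


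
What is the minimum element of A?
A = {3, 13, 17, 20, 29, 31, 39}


Set A = {3, 13, 17, 20, 29, 31, 39}
Elements in ascending order: 3, 13, 17, 20, 29, 31, 39
The smallest element is 3.

3


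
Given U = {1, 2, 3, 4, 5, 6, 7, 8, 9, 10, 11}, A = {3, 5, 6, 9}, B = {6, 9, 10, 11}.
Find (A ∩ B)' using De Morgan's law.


U = {1, 2, 3, 4, 5, 6, 7, 8, 9, 10, 11}
A = {3, 5, 6, 9}, B = {6, 9, 10, 11}
A ∩ B = {6, 9}
(A ∩ B)' = U \ (A ∩ B) = {1, 2, 3, 4, 5, 7, 8, 10, 11}
Verification via A' ∪ B': A' = {1, 2, 4, 7, 8, 10, 11}, B' = {1, 2, 3, 4, 5, 7, 8}
A' ∪ B' = {1, 2, 3, 4, 5, 7, 8, 10, 11} ✓

{1, 2, 3, 4, 5, 7, 8, 10, 11}


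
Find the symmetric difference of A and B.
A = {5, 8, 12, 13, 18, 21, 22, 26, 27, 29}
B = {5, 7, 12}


Set A = {5, 8, 12, 13, 18, 21, 22, 26, 27, 29}
Set B = {5, 7, 12}
A △ B = (A \ B) ∪ (B \ A)
Elements in A but not B: {8, 13, 18, 21, 22, 26, 27, 29}
Elements in B but not A: {7}
A △ B = {7, 8, 13, 18, 21, 22, 26, 27, 29}

{7, 8, 13, 18, 21, 22, 26, 27, 29}


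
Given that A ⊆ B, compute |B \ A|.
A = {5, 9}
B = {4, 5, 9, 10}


Set A = {5, 9}, |A| = 2
Set B = {4, 5, 9, 10}, |B| = 4
Since A ⊆ B: B \ A = {4, 10}
|B| - |A| = 4 - 2 = 2

2


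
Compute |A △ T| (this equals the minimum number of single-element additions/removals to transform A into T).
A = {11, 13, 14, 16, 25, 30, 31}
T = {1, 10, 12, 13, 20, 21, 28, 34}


Set A = {11, 13, 14, 16, 25, 30, 31}
Set T = {1, 10, 12, 13, 20, 21, 28, 34}
Elements to remove from A (in A, not in T): {11, 14, 16, 25, 30, 31} → 6 removals
Elements to add to A (in T, not in A): {1, 10, 12, 20, 21, 28, 34} → 7 additions
Total edits = 6 + 7 = 13

13


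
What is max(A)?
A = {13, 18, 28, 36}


Set A = {13, 18, 28, 36}
Elements in ascending order: 13, 18, 28, 36
The largest element is 36.

36


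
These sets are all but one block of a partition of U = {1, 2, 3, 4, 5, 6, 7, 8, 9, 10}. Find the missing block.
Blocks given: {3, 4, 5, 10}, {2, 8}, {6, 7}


U = {1, 2, 3, 4, 5, 6, 7, 8, 9, 10}
Shown blocks: {3, 4, 5, 10}, {2, 8}, {6, 7}
A partition's blocks are pairwise disjoint and cover U, so the missing block = U \ (union of shown blocks).
Union of shown blocks: {2, 3, 4, 5, 6, 7, 8, 10}
Missing block = U \ (union) = {1, 9}

{1, 9}


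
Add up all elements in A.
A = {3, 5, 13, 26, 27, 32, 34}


Set A = {3, 5, 13, 26, 27, 32, 34}
Sum = 3 + 5 + 13 + 26 + 27 + 32 + 34 = 140

140


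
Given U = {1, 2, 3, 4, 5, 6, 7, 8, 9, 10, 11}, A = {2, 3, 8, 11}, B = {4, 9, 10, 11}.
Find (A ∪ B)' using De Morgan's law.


U = {1, 2, 3, 4, 5, 6, 7, 8, 9, 10, 11}
A = {2, 3, 8, 11}, B = {4, 9, 10, 11}
A ∪ B = {2, 3, 4, 8, 9, 10, 11}
(A ∪ B)' = U \ (A ∪ B) = {1, 5, 6, 7}
Verification via A' ∩ B': A' = {1, 4, 5, 6, 7, 9, 10}, B' = {1, 2, 3, 5, 6, 7, 8}
A' ∩ B' = {1, 5, 6, 7} ✓

{1, 5, 6, 7}


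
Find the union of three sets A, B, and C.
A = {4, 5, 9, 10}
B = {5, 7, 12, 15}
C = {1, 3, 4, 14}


Set A = {4, 5, 9, 10}
Set B = {5, 7, 12, 15}
Set C = {1, 3, 4, 14}
First, A ∪ B = {4, 5, 7, 9, 10, 12, 15}
Then, (A ∪ B) ∪ C = {1, 3, 4, 5, 7, 9, 10, 12, 14, 15}

{1, 3, 4, 5, 7, 9, 10, 12, 14, 15}


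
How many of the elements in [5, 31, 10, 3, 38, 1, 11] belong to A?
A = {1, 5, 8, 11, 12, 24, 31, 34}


Set A = {1, 5, 8, 11, 12, 24, 31, 34}
Candidates: [5, 31, 10, 3, 38, 1, 11]
Check each candidate:
5 ∈ A, 31 ∈ A, 10 ∉ A, 3 ∉ A, 38 ∉ A, 1 ∈ A, 11 ∈ A
Count of candidates in A: 4

4


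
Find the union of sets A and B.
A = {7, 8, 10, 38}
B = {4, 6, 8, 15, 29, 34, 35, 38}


Set A = {7, 8, 10, 38}
Set B = {4, 6, 8, 15, 29, 34, 35, 38}
A ∪ B includes all elements in either set.
Elements from A: {7, 8, 10, 38}
Elements from B not already included: {4, 6, 15, 29, 34, 35}
A ∪ B = {4, 6, 7, 8, 10, 15, 29, 34, 35, 38}

{4, 6, 7, 8, 10, 15, 29, 34, 35, 38}


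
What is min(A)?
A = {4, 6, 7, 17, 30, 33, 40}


Set A = {4, 6, 7, 17, 30, 33, 40}
Elements in ascending order: 4, 6, 7, 17, 30, 33, 40
The smallest element is 4.

4


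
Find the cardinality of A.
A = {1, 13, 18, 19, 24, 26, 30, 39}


Set A = {1, 13, 18, 19, 24, 26, 30, 39}
Listing elements: 1, 13, 18, 19, 24, 26, 30, 39
Counting: 8 elements
|A| = 8

8


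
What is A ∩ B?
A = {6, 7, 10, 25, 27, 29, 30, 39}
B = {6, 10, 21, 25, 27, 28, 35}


Set A = {6, 7, 10, 25, 27, 29, 30, 39}
Set B = {6, 10, 21, 25, 27, 28, 35}
A ∩ B includes only elements in both sets.
Check each element of A against B:
6 ✓, 7 ✗, 10 ✓, 25 ✓, 27 ✓, 29 ✗, 30 ✗, 39 ✗
A ∩ B = {6, 10, 25, 27}

{6, 10, 25, 27}


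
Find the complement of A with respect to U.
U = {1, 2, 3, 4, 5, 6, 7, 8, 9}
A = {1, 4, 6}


Universal set U = {1, 2, 3, 4, 5, 6, 7, 8, 9}
Set A = {1, 4, 6}
A' = U \ A = elements in U but not in A
Checking each element of U:
1 (in A, exclude), 2 (not in A, include), 3 (not in A, include), 4 (in A, exclude), 5 (not in A, include), 6 (in A, exclude), 7 (not in A, include), 8 (not in A, include), 9 (not in A, include)
A' = {2, 3, 5, 7, 8, 9}

{2, 3, 5, 7, 8, 9}


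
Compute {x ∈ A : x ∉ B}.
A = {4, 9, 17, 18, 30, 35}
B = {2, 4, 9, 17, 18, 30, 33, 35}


Set A = {4, 9, 17, 18, 30, 35}
Set B = {2, 4, 9, 17, 18, 30, 33, 35}
Check each element of A against B:
4 ∈ B, 9 ∈ B, 17 ∈ B, 18 ∈ B, 30 ∈ B, 35 ∈ B
Elements of A not in B: {}

{}


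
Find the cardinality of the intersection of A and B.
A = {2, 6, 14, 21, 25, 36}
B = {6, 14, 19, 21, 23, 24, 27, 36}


Set A = {2, 6, 14, 21, 25, 36}
Set B = {6, 14, 19, 21, 23, 24, 27, 36}
A ∩ B = {6, 14, 21, 36}
|A ∩ B| = 4

4


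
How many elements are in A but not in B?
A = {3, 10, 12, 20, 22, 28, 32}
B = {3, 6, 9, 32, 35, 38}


Set A = {3, 10, 12, 20, 22, 28, 32}
Set B = {3, 6, 9, 32, 35, 38}
A \ B = {10, 12, 20, 22, 28}
|A \ B| = 5

5


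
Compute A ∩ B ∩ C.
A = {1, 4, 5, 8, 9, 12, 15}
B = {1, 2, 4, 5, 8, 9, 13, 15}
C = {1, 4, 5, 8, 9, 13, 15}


Set A = {1, 4, 5, 8, 9, 12, 15}
Set B = {1, 2, 4, 5, 8, 9, 13, 15}
Set C = {1, 4, 5, 8, 9, 13, 15}
First, A ∩ B = {1, 4, 5, 8, 9, 15}
Then, (A ∩ B) ∩ C = {1, 4, 5, 8, 9, 15}

{1, 4, 5, 8, 9, 15}


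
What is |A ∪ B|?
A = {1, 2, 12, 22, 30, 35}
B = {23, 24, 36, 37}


Set A = {1, 2, 12, 22, 30, 35}, |A| = 6
Set B = {23, 24, 36, 37}, |B| = 4
A ∩ B = {}, |A ∩ B| = 0
|A ∪ B| = |A| + |B| - |A ∩ B| = 6 + 4 - 0 = 10

10


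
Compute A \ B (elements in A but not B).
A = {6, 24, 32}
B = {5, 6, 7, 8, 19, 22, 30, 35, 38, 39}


Set A = {6, 24, 32}
Set B = {5, 6, 7, 8, 19, 22, 30, 35, 38, 39}
A \ B includes elements in A that are not in B.
Check each element of A:
6 (in B, remove), 24 (not in B, keep), 32 (not in B, keep)
A \ B = {24, 32}

{24, 32}


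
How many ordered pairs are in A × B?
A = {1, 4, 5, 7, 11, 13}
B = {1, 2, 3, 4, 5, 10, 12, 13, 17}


Set A = {1, 4, 5, 7, 11, 13} has 6 elements.
Set B = {1, 2, 3, 4, 5, 10, 12, 13, 17} has 9 elements.
|A × B| = |A| × |B| = 6 × 9 = 54

54


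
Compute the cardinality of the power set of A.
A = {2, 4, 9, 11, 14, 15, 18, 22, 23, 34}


Set A = {2, 4, 9, 11, 14, 15, 18, 22, 23, 34}
|A| = 10
The power set P(A) contains all subsets of A.
|P(A)| = 2^|A| = 2^10 = 1024

1024


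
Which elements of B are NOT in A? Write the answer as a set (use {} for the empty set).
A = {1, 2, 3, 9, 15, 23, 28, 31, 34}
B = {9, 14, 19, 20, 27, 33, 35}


Set A = {1, 2, 3, 9, 15, 23, 28, 31, 34}
Set B = {9, 14, 19, 20, 27, 33, 35}
Check each element of B against A:
9 ∈ A, 14 ∉ A (include), 19 ∉ A (include), 20 ∉ A (include), 27 ∉ A (include), 33 ∉ A (include), 35 ∉ A (include)
Elements of B not in A: {14, 19, 20, 27, 33, 35}

{14, 19, 20, 27, 33, 35}


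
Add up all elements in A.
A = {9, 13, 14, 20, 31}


Set A = {9, 13, 14, 20, 31}
Sum = 9 + 13 + 14 + 20 + 31 = 87

87


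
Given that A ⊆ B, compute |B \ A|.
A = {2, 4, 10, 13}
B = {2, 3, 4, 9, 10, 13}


Set A = {2, 4, 10, 13}, |A| = 4
Set B = {2, 3, 4, 9, 10, 13}, |B| = 6
Since A ⊆ B: B \ A = {3, 9}
|B| - |A| = 6 - 4 = 2

2


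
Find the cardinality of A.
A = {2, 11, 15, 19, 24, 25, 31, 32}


Set A = {2, 11, 15, 19, 24, 25, 31, 32}
Listing elements: 2, 11, 15, 19, 24, 25, 31, 32
Counting: 8 elements
|A| = 8

8


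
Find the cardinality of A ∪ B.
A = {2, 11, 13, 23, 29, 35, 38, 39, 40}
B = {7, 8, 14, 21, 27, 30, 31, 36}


Set A = {2, 11, 13, 23, 29, 35, 38, 39, 40}, |A| = 9
Set B = {7, 8, 14, 21, 27, 30, 31, 36}, |B| = 8
A ∩ B = {}, |A ∩ B| = 0
|A ∪ B| = |A| + |B| - |A ∩ B| = 9 + 8 - 0 = 17

17


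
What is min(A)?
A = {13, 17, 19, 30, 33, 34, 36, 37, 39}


Set A = {13, 17, 19, 30, 33, 34, 36, 37, 39}
Elements in ascending order: 13, 17, 19, 30, 33, 34, 36, 37, 39
The smallest element is 13.

13


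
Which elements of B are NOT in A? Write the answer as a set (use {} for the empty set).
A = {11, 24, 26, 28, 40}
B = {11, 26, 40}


Set A = {11, 24, 26, 28, 40}
Set B = {11, 26, 40}
Check each element of B against A:
11 ∈ A, 26 ∈ A, 40 ∈ A
Elements of B not in A: {}

{}


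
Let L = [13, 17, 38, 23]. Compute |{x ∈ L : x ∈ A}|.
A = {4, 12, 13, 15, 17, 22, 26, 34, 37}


Set A = {4, 12, 13, 15, 17, 22, 26, 34, 37}
Candidates: [13, 17, 38, 23]
Check each candidate:
13 ∈ A, 17 ∈ A, 38 ∉ A, 23 ∉ A
Count of candidates in A: 2

2


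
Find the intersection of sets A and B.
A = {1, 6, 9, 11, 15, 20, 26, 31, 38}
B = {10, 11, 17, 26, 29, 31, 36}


Set A = {1, 6, 9, 11, 15, 20, 26, 31, 38}
Set B = {10, 11, 17, 26, 29, 31, 36}
A ∩ B includes only elements in both sets.
Check each element of A against B:
1 ✗, 6 ✗, 9 ✗, 11 ✓, 15 ✗, 20 ✗, 26 ✓, 31 ✓, 38 ✗
A ∩ B = {11, 26, 31}

{11, 26, 31}


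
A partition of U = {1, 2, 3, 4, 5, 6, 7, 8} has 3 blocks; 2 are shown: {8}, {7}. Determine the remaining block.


U = {1, 2, 3, 4, 5, 6, 7, 8}
Shown blocks: {8}, {7}
A partition's blocks are pairwise disjoint and cover U, so the missing block = U \ (union of shown blocks).
Union of shown blocks: {7, 8}
Missing block = U \ (union) = {1, 2, 3, 4, 5, 6}

{1, 2, 3, 4, 5, 6}


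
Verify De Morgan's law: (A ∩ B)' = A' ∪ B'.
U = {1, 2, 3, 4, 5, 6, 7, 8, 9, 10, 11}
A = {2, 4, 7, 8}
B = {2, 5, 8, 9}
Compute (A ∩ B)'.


U = {1, 2, 3, 4, 5, 6, 7, 8, 9, 10, 11}
A = {2, 4, 7, 8}, B = {2, 5, 8, 9}
A ∩ B = {2, 8}
(A ∩ B)' = U \ (A ∩ B) = {1, 3, 4, 5, 6, 7, 9, 10, 11}
Verification via A' ∪ B': A' = {1, 3, 5, 6, 9, 10, 11}, B' = {1, 3, 4, 6, 7, 10, 11}
A' ∪ B' = {1, 3, 4, 5, 6, 7, 9, 10, 11} ✓

{1, 3, 4, 5, 6, 7, 9, 10, 11}


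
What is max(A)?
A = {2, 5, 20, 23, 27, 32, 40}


Set A = {2, 5, 20, 23, 27, 32, 40}
Elements in ascending order: 2, 5, 20, 23, 27, 32, 40
The largest element is 40.

40


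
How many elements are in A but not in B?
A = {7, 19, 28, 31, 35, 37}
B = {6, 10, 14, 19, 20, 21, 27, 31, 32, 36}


Set A = {7, 19, 28, 31, 35, 37}
Set B = {6, 10, 14, 19, 20, 21, 27, 31, 32, 36}
A \ B = {7, 28, 35, 37}
|A \ B| = 4

4


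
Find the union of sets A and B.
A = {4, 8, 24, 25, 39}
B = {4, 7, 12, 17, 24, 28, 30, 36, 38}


Set A = {4, 8, 24, 25, 39}
Set B = {4, 7, 12, 17, 24, 28, 30, 36, 38}
A ∪ B includes all elements in either set.
Elements from A: {4, 8, 24, 25, 39}
Elements from B not already included: {7, 12, 17, 28, 30, 36, 38}
A ∪ B = {4, 7, 8, 12, 17, 24, 25, 28, 30, 36, 38, 39}

{4, 7, 8, 12, 17, 24, 25, 28, 30, 36, 38, 39}


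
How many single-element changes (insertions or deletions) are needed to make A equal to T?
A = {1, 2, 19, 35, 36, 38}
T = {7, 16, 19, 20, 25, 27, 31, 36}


Set A = {1, 2, 19, 35, 36, 38}
Set T = {7, 16, 19, 20, 25, 27, 31, 36}
Elements to remove from A (in A, not in T): {1, 2, 35, 38} → 4 removals
Elements to add to A (in T, not in A): {7, 16, 20, 25, 27, 31} → 6 additions
Total edits = 4 + 6 = 10

10


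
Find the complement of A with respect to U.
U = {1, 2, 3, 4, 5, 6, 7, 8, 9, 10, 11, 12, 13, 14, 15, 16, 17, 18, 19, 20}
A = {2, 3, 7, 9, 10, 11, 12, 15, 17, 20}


Universal set U = {1, 2, 3, 4, 5, 6, 7, 8, 9, 10, 11, 12, 13, 14, 15, 16, 17, 18, 19, 20}
Set A = {2, 3, 7, 9, 10, 11, 12, 15, 17, 20}
A' = U \ A = elements in U but not in A
Checking each element of U:
1 (not in A, include), 2 (in A, exclude), 3 (in A, exclude), 4 (not in A, include), 5 (not in A, include), 6 (not in A, include), 7 (in A, exclude), 8 (not in A, include), 9 (in A, exclude), 10 (in A, exclude), 11 (in A, exclude), 12 (in A, exclude), 13 (not in A, include), 14 (not in A, include), 15 (in A, exclude), 16 (not in A, include), 17 (in A, exclude), 18 (not in A, include), 19 (not in A, include), 20 (in A, exclude)
A' = {1, 4, 5, 6, 8, 13, 14, 16, 18, 19}

{1, 4, 5, 6, 8, 13, 14, 16, 18, 19}


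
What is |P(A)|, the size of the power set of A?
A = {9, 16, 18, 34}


Set A = {9, 16, 18, 34}
|A| = 4
The power set P(A) contains all subsets of A.
|P(A)| = 2^|A| = 2^4 = 16

16


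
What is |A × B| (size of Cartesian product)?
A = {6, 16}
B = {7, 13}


Set A = {6, 16} has 2 elements.
Set B = {7, 13} has 2 elements.
|A × B| = |A| × |B| = 2 × 2 = 4

4


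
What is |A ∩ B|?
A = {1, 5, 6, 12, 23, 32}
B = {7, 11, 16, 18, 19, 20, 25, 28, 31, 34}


Set A = {1, 5, 6, 12, 23, 32}
Set B = {7, 11, 16, 18, 19, 20, 25, 28, 31, 34}
A ∩ B = {}
|A ∩ B| = 0

0


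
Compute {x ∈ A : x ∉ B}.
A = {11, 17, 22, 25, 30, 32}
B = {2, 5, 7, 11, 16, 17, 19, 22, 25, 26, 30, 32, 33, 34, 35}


Set A = {11, 17, 22, 25, 30, 32}
Set B = {2, 5, 7, 11, 16, 17, 19, 22, 25, 26, 30, 32, 33, 34, 35}
Check each element of A against B:
11 ∈ B, 17 ∈ B, 22 ∈ B, 25 ∈ B, 30 ∈ B, 32 ∈ B
Elements of A not in B: {}

{}


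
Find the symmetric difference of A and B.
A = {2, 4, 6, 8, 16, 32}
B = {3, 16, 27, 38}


Set A = {2, 4, 6, 8, 16, 32}
Set B = {3, 16, 27, 38}
A △ B = (A \ B) ∪ (B \ A)
Elements in A but not B: {2, 4, 6, 8, 32}
Elements in B but not A: {3, 27, 38}
A △ B = {2, 3, 4, 6, 8, 27, 32, 38}

{2, 3, 4, 6, 8, 27, 32, 38}


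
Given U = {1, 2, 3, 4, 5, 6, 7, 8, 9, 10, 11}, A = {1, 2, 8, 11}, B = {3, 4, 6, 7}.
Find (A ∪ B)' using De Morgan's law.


U = {1, 2, 3, 4, 5, 6, 7, 8, 9, 10, 11}
A = {1, 2, 8, 11}, B = {3, 4, 6, 7}
A ∪ B = {1, 2, 3, 4, 6, 7, 8, 11}
(A ∪ B)' = U \ (A ∪ B) = {5, 9, 10}
Verification via A' ∩ B': A' = {3, 4, 5, 6, 7, 9, 10}, B' = {1, 2, 5, 8, 9, 10, 11}
A' ∩ B' = {5, 9, 10} ✓

{5, 9, 10}


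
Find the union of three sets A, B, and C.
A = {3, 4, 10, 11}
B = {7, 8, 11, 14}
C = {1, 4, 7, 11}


Set A = {3, 4, 10, 11}
Set B = {7, 8, 11, 14}
Set C = {1, 4, 7, 11}
First, A ∪ B = {3, 4, 7, 8, 10, 11, 14}
Then, (A ∪ B) ∪ C = {1, 3, 4, 7, 8, 10, 11, 14}

{1, 3, 4, 7, 8, 10, 11, 14}


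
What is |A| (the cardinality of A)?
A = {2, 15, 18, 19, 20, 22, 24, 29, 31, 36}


Set A = {2, 15, 18, 19, 20, 22, 24, 29, 31, 36}
Listing elements: 2, 15, 18, 19, 20, 22, 24, 29, 31, 36
Counting: 10 elements
|A| = 10

10
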